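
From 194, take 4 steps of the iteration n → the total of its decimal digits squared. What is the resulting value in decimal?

20

194 → 98
98 → 145
145 → 42
42 → 20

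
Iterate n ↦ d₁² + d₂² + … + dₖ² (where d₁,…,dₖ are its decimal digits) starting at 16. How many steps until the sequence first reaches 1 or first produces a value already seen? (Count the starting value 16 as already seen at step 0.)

16 → 1² + 6² = 37
37 → 3² + 7² = 58
58 → 5² + 8² = 89
89 → 8² + 9² = 145
145 → 1² + 4² + 5² = 42
42 → 4² + 2² = 20
20 → 2² + 0² = 4
4 → 4² = 16  — 16 repeats.
That took 8 steps.

8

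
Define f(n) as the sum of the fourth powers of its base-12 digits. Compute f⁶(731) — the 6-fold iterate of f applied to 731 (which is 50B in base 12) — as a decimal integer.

731 = (5,0,11)_12 → 5⁴ + 0⁴ + 11⁴ = 15266
15266 = (8,10,0,2)_12 → 8⁴ + 10⁴ + 0⁴ + 2⁴ = 14112
14112 = (8,2,0,0)_12 → 8⁴ + 2⁴ + 0⁴ + 0⁴ = 4112
4112 = (2,4,6,8)_12 → 2⁴ + 4⁴ + 6⁴ + 8⁴ = 5664
5664 = (3,3,4,0)_12 → 3⁴ + 3⁴ + 4⁴ + 0⁴ = 418
418 = (2,10,10)_12 → 2⁴ + 10⁴ + 10⁴ = 20016

20016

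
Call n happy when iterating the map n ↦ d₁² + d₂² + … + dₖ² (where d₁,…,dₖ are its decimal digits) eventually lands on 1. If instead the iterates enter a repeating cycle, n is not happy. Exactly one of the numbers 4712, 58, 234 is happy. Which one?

4712: 4712 → 70 → 49 → 97 → 130 → 10 → 1  — reaches 1 (happy)
58: 58 → 89 → 145 → 42 → 20 → 4 → 16 → 37 → 58  — repeats 58 (not happy)
234: 234 → 29 → 85 → 89 → 145 → 42 → 20 → 4 → 16 → 37 → 58 → 89  — repeats 89 (not happy)

4712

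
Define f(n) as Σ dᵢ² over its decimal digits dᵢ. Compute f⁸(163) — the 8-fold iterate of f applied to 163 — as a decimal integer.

20

163 → 46
46 → 52
52 → 29
29 → 85
85 → 89
89 → 145
145 → 42
42 → 20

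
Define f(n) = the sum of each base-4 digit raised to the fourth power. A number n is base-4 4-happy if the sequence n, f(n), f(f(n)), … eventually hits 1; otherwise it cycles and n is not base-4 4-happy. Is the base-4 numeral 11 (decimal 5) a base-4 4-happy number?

base-4 4-happy

5 = (1,1)_4 → 1⁴ + 1⁴ = 2
2 = (2)_4 → 2⁴ = 16
16 = (1,0,0)_4 → 1⁴ + 0⁴ + 0⁴ = 1  — reached 1.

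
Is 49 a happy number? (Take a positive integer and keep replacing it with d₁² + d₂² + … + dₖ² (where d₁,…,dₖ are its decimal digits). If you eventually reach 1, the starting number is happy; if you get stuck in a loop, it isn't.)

happy

49 → 97
97 → 130
130 → 10
10 → 1  — reached 1.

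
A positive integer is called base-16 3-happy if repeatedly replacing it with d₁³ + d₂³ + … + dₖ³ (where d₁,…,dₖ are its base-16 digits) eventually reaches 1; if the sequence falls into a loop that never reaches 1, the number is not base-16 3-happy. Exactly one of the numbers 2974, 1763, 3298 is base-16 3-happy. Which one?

2974: 2974 → 4804 → 1801 → 1072 → 91 → 1456 → 1456  — repeats 1456 (not base-16 3-happy)
1763: 1763 → 2987 → 3662 → 5552 → 1457 → 1457  — repeats 1457 (not base-16 3-happy)
3298: 3298 → 4480 → 514 → 16 → 1  — reaches 1 (base-16 3-happy)

3298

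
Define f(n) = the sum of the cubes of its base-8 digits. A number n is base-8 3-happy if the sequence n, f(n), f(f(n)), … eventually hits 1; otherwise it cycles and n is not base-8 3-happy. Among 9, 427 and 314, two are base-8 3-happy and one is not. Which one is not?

9: 9 → 2 → 8 → 1  — reaches 1 (base-8 3-happy)
427: 427 → 368 → 341 → 258 → 72 → 2 → 8 → 1  — reaches 1 (base-8 3-happy)
314: 314 → 415 → 586 → 11 → 28 → 91 → 55 → 559 → 469 → 476 → 434 → 440 → 559  — repeats 559 (not base-8 3-happy)

314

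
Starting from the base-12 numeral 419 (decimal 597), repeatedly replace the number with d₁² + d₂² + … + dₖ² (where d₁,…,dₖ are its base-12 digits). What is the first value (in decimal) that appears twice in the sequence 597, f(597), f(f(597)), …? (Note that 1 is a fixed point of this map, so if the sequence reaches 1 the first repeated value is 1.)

25

597 = (4,1,9)_12 → 4² + 1² + 9² = 98
98 = (8,2)_12 → 8² + 2² = 68
68 = (5,8)_12 → 5² + 8² = 89
89 = (7,5)_12 → 7² + 5² = 74
74 = (6,2)_12 → 6² + 2² = 40
40 = (3,4)_12 → 3² + 4² = 25
25 = (2,1)_12 → 2² + 1² = 5
5 = (5)_12 → 5² = 25  — 25 already appeared earlier.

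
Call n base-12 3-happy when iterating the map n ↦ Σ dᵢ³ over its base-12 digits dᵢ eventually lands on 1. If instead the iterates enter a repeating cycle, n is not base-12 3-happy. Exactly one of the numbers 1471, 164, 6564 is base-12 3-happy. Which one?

6564

1471: 1471 → 1351 → 1136 → 1855 → 1344 → 793 → 342 → 288 → 8 → 512 → 755 → 1464 → 1008 → 343 → 415 → 1351  — repeats 1351 (not base-12 3-happy)
164: 164 → 514 → 1243 → 1198 → 1539 → 1539  — repeats 1539 (not base-12 3-happy)
6564: 6564 → 1099 → 1029 → 1073 → 593 → 190 → 1028 → 856 → 1520 → 1728 → 1  — reaches 1 (base-12 3-happy)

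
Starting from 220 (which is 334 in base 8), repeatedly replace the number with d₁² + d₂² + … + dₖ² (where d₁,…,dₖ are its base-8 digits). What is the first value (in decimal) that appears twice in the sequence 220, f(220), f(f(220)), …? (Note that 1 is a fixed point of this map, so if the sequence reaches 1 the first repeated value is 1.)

20

220 = (3,3,4)_8 → 3² + 3² + 4² = 9 + 9 + 16 = 34
34 = (4,2)_8 → 4² + 2² = 16 + 4 = 20
20 = (2,4)_8 → 2² + 4² = 4 + 16 = 20  — 20 already appeared earlier.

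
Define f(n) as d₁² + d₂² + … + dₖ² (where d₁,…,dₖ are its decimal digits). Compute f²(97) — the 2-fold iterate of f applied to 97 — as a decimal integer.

10

97 → 9² + 7² = 130
130 → 1² + 3² + 0² = 10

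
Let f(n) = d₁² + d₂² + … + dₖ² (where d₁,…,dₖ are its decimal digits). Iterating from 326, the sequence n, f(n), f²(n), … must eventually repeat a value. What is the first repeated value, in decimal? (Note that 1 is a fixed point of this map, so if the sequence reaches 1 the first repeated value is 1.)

326 → 49
49 → 97
97 → 130
130 → 10
10 → 1  — reached the fixed point 1.
1 → 1, so 1 is the first repeated value.

1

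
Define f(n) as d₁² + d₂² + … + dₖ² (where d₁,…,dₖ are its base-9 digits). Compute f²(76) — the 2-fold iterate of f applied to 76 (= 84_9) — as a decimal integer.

128

76 = (8,4)_9 → 8² + 4² = 64 + 16 = 80
80 = (8,8)_9 → 8² + 8² = 64 + 64 = 128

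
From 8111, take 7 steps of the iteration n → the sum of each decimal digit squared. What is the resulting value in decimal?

4

8111 → 67
67 → 85
85 → 89
89 → 145
145 → 42
42 → 20
20 → 4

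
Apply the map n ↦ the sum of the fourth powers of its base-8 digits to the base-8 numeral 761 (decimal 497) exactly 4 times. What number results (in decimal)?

1553

497 = (7,6,1)_8 → 7⁴ + 6⁴ + 1⁴ = 3698
3698 = (7,1,6,2)_8 → 7⁴ + 1⁴ + 6⁴ + 2⁴ = 3714
3714 = (7,2,0,2)_8 → 7⁴ + 2⁴ + 0⁴ + 2⁴ = 2433
2433 = (4,6,0,1)_8 → 4⁴ + 6⁴ + 0⁴ + 1⁴ = 1553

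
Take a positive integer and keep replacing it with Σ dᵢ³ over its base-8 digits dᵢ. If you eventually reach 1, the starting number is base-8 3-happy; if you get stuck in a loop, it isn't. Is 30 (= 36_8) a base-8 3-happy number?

not base-8 3-happy

30 = (3,6)_8 → 3³ + 6³ = 243
243 = (3,6,3)_8 → 3³ + 6³ + 3³ = 270
270 = (4,1,6)_8 → 4³ + 1³ + 6³ = 281
281 = (4,3,1)_8 → 4³ + 3³ + 1³ = 92
92 = (1,3,4)_8 → 1³ + 3³ + 4³ = 92  — 92 already seen; the sequence cycles without reaching 1.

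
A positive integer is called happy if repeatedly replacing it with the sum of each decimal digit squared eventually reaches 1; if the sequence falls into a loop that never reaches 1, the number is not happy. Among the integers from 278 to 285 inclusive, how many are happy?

278: 278 → 117 → 51 → 26 → 40 → 16 → 37 → 58 → 89 → 145 → 42 → 20 → 4 → 16  — not happy
279: 279 → 134 → 26 → 40 → 16 → 37 → 58 → 89 → 145 → 42 → 20 → 4 → 16  — not happy
280: 280 → 68 → 100 → 1  — happy
281: 281 → 69 → 117 → 51 → 26 → 40 → 16 → 37 → 58 → 89 → 145 → 42 → 20 → 4 → 16  — not happy
282: 282 → 72 → 53 → 34 → 25 → 29 → 85 → 89 → 145 → 42 → 20 → 4 → 16 → 37 → 58 → 89  — not happy
283: 283 → 77 → 98 → 145 → 42 → 20 → 4 → 16 → 37 → 58 → 89 → 145  — not happy
284: 284 → 84 → 80 → 64 → 52 → 29 → 85 → 89 → 145 → 42 → 20 → 4 → 16 → 37 → 58 → 89  — not happy
285: 285 → 93 → 90 → 81 → 65 → 61 → 37 → 58 → 89 → 145 → 42 → 20 → 4 → 16 → 37  — not happy
happy: 280

1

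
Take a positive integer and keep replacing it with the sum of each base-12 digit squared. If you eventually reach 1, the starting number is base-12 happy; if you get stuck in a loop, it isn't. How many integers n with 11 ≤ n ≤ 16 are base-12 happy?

11: 11 → 121 → 101 → 89 → 74 → 40 → 25 → 5 → 25  (repeats 25)
12: 12 → 1  (reaches 1)
13: 13 → 2 → 4 → 16 → 17 → 26 → 8 → 64 → 41 → 34 → 104 → 128 → 164 → 66 → 61 → 26  (repeats 26)
14: 14 → 5 → 25 → 5  (repeats 5)
15: 15 → 10 → 100 → 80 → 100  (repeats 100)
16: 16 → 17 → 26 → 8 → 64 → 41 → 34 → 104 → 128 → 164 → 66 → 61 → 26  (repeats 26)
base-12 happy: 12

1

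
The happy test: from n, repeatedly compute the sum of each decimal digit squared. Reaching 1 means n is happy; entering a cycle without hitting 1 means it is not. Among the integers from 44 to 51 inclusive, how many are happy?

44: 44 → 32 → 13 → 10 → 1  (reaches 1)
45: 45 → 41 → 17 → 50 → 25 → 29 → 85 → 89 → 145 → 42 → 20 → 4 → 16 → 37 → 58 → 89  (repeats 89)
46: 46 → 52 → 29 → 85 → 89 → 145 → 42 → 20 → 4 → 16 → 37 → 58 → 89  (repeats 89)
47: 47 → 65 → 61 → 37 → 58 → 89 → 145 → 42 → 20 → 4 → 16 → 37  (repeats 37)
48: 48 → 80 → 64 → 52 → 29 → 85 → 89 → 145 → 42 → 20 → 4 → 16 → 37 → 58 → 89  (repeats 89)
49: 49 → 97 → 130 → 10 → 1  (reaches 1)
50: 50 → 25 → 29 → 85 → 89 → 145 → 42 → 20 → 4 → 16 → 37 → 58 → 89  (repeats 89)
51: 51 → 26 → 40 → 16 → 37 → 58 → 89 → 145 → 42 → 20 → 4 → 16  (repeats 16)
happy: 44, 49

2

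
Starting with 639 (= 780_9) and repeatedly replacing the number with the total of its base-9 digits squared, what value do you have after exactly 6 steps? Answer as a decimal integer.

89

639 = (7,8,0)_9 → 7² + 8² + 0² = 113
113 = (1,3,5)_9 → 1² + 3² + 5² = 35
35 = (3,8)_9 → 3² + 8² = 73
73 = (8,1)_9 → 8² + 1² = 65
65 = (7,2)_9 → 7² + 2² = 53
53 = (5,8)_9 → 5² + 8² = 89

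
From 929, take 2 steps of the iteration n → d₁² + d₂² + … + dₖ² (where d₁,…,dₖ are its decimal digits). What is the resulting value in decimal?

929 → 9² + 2² + 9² = 166
166 → 1² + 6² + 6² = 73

73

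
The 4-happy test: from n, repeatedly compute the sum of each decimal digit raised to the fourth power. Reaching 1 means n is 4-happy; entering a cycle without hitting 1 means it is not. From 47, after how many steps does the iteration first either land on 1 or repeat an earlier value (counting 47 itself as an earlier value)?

9

47 → 4⁴ + 7⁴ = 256 + 2401 = 2657
2657 → 2⁴ + 6⁴ + 5⁴ + 7⁴ = 16 + 1296 + 625 + 2401 = 4338
4338 → 4⁴ + 3⁴ + 3⁴ + 8⁴ = 256 + 81 + 81 + 4096 = 4514
4514 → 4⁴ + 5⁴ + 1⁴ + 4⁴ = 256 + 625 + 1 + 256 = 1138
1138 → 1⁴ + 1⁴ + 3⁴ + 8⁴ = 1 + 1 + 81 + 4096 = 4179
4179 → 4⁴ + 1⁴ + 7⁴ + 9⁴ = 256 + 1 + 2401 + 6561 = 9219
9219 → 9⁴ + 2⁴ + 1⁴ + 9⁴ = 6561 + 16 + 1 + 6561 = 13139
13139 → 1⁴ + 3⁴ + 1⁴ + 3⁴ + 9⁴ = 1 + 81 + 1 + 81 + 6561 = 6725
6725 → 6⁴ + 7⁴ + 2⁴ + 5⁴ = 1296 + 2401 + 16 + 625 = 4338  — 4338 repeats.
That took 9 steps.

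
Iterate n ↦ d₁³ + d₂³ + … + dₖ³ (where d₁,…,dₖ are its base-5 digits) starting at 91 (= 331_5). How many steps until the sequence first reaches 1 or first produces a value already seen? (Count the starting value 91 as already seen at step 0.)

5

91 = (3,3,1)_5 → 3³ + 3³ + 1³ = 27 + 27 + 1 = 55
55 = (2,1,0)_5 → 2³ + 1³ + 0³ = 8 + 1 + 0 = 9
9 = (1,4)_5 → 1³ + 4³ = 1 + 64 = 65
65 = (2,3,0)_5 → 2³ + 3³ + 0³ = 8 + 27 + 0 = 35
35 = (1,2,0)_5 → 1³ + 2³ + 0³ = 1 + 8 + 0 = 9  — 9 repeats.
That took 5 steps.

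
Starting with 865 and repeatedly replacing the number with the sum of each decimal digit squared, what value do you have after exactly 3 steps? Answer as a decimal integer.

865 → 125
125 → 30
30 → 9

9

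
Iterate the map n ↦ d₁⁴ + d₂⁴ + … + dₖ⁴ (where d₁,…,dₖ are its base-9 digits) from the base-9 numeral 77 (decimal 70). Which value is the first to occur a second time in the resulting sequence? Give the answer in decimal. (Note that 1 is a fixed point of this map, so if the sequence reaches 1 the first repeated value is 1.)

70 = (7,7)_9 → 7⁴ + 7⁴ = 2401 + 2401 = 4802
4802 = (6,5,2,5)_9 → 6⁴ + 5⁴ + 2⁴ + 5⁴ = 1296 + 625 + 16 + 625 = 2562
2562 = (3,4,5,6)_9 → 3⁴ + 4⁴ + 5⁴ + 6⁴ = 81 + 256 + 625 + 1296 = 2258
2258 = (3,0,7,8)_9 → 3⁴ + 0⁴ + 7⁴ + 8⁴ = 81 + 0 + 2401 + 4096 = 6578
6578 = (1,0,0,1,8)_9 → 1⁴ + 0⁴ + 0⁴ + 1⁴ + 8⁴ = 1 + 0 + 0 + 1 + 4096 = 4098
4098 = (5,5,5,3)_9 → 5⁴ + 5⁴ + 5⁴ + 3⁴ = 625 + 625 + 625 + 81 = 1956
1956 = (2,6,1,3)_9 → 2⁴ + 6⁴ + 1⁴ + 3⁴ = 16 + 1296 + 1 + 81 = 1394
1394 = (1,8,1,8)_9 → 1⁴ + 8⁴ + 1⁴ + 8⁴ = 1 + 4096 + 1 + 4096 = 8194
8194 = (1,2,2,1,4)_9 → 1⁴ + 2⁴ + 2⁴ + 1⁴ + 4⁴ = 1 + 16 + 16 + 1 + 256 = 290
290 = (3,5,2)_9 → 3⁴ + 5⁴ + 2⁴ = 81 + 625 + 16 = 722
722 = (8,8,2)_9 → 8⁴ + 8⁴ + 2⁴ = 4096 + 4096 + 16 = 8208
8208 = (1,2,2,3,0)_9 → 1⁴ + 2⁴ + 2⁴ + 3⁴ + 0⁴ = 1 + 16 + 16 + 81 + 0 = 114
114 = (1,3,6)_9 → 1⁴ + 3⁴ + 6⁴ = 1 + 81 + 1296 = 1378
1378 = (1,8,0,1)_9 → 1⁴ + 8⁴ + 0⁴ + 1⁴ = 1 + 4096 + 0 + 1 = 4098  — 4098 already appeared earlier.

4098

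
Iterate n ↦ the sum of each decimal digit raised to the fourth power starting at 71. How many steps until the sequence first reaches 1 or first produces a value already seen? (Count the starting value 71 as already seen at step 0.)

4

71 → 2402
2402 → 288
288 → 8208
8208 → 8208  — 8208 repeats.
That took 4 steps.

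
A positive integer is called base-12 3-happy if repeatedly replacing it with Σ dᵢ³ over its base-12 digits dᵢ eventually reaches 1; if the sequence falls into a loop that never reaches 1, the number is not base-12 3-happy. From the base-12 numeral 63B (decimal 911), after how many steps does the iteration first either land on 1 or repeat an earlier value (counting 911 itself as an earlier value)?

911 = (6,3,11)_12 → 6³ + 3³ + 11³ = 1574
1574 = (10,11,2)_12 → 10³ + 11³ + 2³ = 2339
2339 = (1,4,2,11)_12 → 1³ + 4³ + 2³ + 11³ = 1404
1404 = (9,9,0)_12 → 9³ + 9³ + 0³ = 1458
1458 = (10,1,6)_12 → 10³ + 1³ + 6³ = 1217
1217 = (8,5,5)_12 → 8³ + 5³ + 5³ = 762
762 = (5,3,6)_12 → 5³ + 3³ + 6³ = 368
368 = (2,6,8)_12 → 2³ + 6³ + 8³ = 736
736 = (5,1,4)_12 → 5³ + 1³ + 4³ = 190
190 = (1,3,10)_12 → 1³ + 3³ + 10³ = 1028
1028 = (7,1,8)_12 → 7³ + 1³ + 8³ = 856
856 = (5,11,4)_12 → 5³ + 11³ + 4³ = 1520
1520 = (10,6,8)_12 → 10³ + 6³ + 8³ = 1728
1728 = (1,0,0,0)_12 → 1³ + 0³ + 0³ + 0³ = 1  — reached 1.
That took 14 steps.

14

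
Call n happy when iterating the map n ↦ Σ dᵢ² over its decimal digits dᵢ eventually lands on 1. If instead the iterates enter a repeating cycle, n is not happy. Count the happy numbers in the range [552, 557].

552: 552 → 54 → 41 → 17 → 50 → 25 → 29 → 85 → 89 → 145 → 42 → 20 → 4 → 16 → 37 → 58 → 89  (repeats 89)
553: 553 → 59 → 106 → 37 → 58 → 89 → 145 → 42 → 20 → 4 → 16 → 37  (repeats 37)
554: 554 → 66 → 72 → 53 → 34 → 25 → 29 → 85 → 89 → 145 → 42 → 20 → 4 → 16 → 37 → 58 → 89  (repeats 89)
555: 555 → 75 → 74 → 65 → 61 → 37 → 58 → 89 → 145 → 42 → 20 → 4 → 16 → 37  (repeats 37)
556: 556 → 86 → 100 → 1  (reaches 1)
557: 557 → 99 → 162 → 41 → 17 → 50 → 25 → 29 → 85 → 89 → 145 → 42 → 20 → 4 → 16 → 37 → 58 → 89  (repeats 89)
happy: 556

1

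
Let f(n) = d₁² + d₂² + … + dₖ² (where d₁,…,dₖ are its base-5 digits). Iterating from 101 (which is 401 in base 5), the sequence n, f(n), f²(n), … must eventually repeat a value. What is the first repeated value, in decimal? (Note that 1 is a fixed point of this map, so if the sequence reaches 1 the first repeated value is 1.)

101 = (4,0,1)_5 → 17
17 = (3,2)_5 → 13
13 = (2,3)_5 → 13  — 13 already appeared earlier.

13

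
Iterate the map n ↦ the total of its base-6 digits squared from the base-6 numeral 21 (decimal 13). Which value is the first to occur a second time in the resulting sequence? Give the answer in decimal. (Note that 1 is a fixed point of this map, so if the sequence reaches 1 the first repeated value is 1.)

13 = (2,1)_6 → 2² + 1² = 5
5 = (5)_6 → 5² = 25
25 = (4,1)_6 → 4² + 1² = 17
17 = (2,5)_6 → 2² + 5² = 29
29 = (4,5)_6 → 4² + 5² = 41
41 = (1,0,5)_6 → 1² + 0² + 5² = 26
26 = (4,2)_6 → 4² + 2² = 20
20 = (3,2)_6 → 3² + 2² = 13  — 13 already appeared earlier.

13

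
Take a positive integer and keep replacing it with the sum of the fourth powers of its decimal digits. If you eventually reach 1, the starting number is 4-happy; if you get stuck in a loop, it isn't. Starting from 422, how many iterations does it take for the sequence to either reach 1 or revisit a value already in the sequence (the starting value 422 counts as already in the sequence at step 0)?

3

422 → 288
288 → 8208
8208 → 8208  — 8208 repeats.
That took 3 steps.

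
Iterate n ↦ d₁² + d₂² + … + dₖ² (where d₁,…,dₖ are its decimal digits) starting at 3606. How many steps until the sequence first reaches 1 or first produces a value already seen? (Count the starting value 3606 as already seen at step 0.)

3606 → 3² + 6² + 0² + 6² = 81
81 → 8² + 1² = 65
65 → 6² + 5² = 61
61 → 6² + 1² = 37
37 → 3² + 7² = 58
58 → 5² + 8² = 89
89 → 8² + 9² = 145
145 → 1² + 4² + 5² = 42
42 → 4² + 2² = 20
20 → 2² + 0² = 4
4 → 4² = 16
16 → 1² + 6² = 37  — 37 repeats.
That took 12 steps.

12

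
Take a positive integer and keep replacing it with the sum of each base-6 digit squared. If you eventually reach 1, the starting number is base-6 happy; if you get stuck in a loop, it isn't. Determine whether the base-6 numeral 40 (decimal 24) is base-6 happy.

not base-6 happy

24 = (4,0)_6 → 16
16 = (2,4)_6 → 20
20 = (3,2)_6 → 13
13 = (2,1)_6 → 5
5 = (5)_6 → 25
25 = (4,1)_6 → 17
17 = (2,5)_6 → 29
29 = (4,5)_6 → 41
41 = (1,0,5)_6 → 26
26 = (4,2)_6 → 20  — 20 already seen; the sequence cycles without reaching 1.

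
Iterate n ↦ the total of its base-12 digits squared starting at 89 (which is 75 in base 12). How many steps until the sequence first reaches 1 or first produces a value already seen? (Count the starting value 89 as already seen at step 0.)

5

89 = (7,5)_12 → 74
74 = (6,2)_12 → 40
40 = (3,4)_12 → 25
25 = (2,1)_12 → 5
5 = (5)_12 → 25  — 25 repeats.
That took 5 steps.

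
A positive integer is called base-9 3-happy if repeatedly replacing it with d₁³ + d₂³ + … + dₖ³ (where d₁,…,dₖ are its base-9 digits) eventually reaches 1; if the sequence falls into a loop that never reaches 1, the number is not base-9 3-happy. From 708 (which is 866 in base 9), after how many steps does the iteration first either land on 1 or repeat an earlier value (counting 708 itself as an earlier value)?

14

708 = (8,6,6)_9 → 8³ + 6³ + 6³ = 944
944 = (1,2,5,8)_9 → 1³ + 2³ + 5³ + 8³ = 646
646 = (7,8,7)_9 → 7³ + 8³ + 7³ = 1198
1198 = (1,5,7,1)_9 → 1³ + 5³ + 7³ + 1³ = 470
470 = (5,7,2)_9 → 5³ + 7³ + 2³ = 476
476 = (5,7,8)_9 → 5³ + 7³ + 8³ = 980
980 = (1,3,0,8)_9 → 1³ + 3³ + 0³ + 8³ = 540
540 = (6,6,0)_9 → 6³ + 6³ + 0³ = 432
432 = (5,3,0)_9 → 5³ + 3³ + 0³ = 152
152 = (1,7,8)_9 → 1³ + 7³ + 8³ = 856
856 = (1,1,5,1)_9 → 1³ + 1³ + 5³ + 1³ = 128
128 = (1,5,2)_9 → 1³ + 5³ + 2³ = 134
134 = (1,5,8)_9 → 1³ + 5³ + 8³ = 638
638 = (7,7,8)_9 → 7³ + 7³ + 8³ = 1198  — 1198 repeats.
That took 14 steps.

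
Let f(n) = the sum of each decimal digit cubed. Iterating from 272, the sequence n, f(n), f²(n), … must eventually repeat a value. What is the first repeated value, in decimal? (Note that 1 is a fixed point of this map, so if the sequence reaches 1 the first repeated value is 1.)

272 → 2³ + 7³ + 2³ = 359
359 → 3³ + 5³ + 9³ = 881
881 → 8³ + 8³ + 1³ = 1025
1025 → 1³ + 0³ + 2³ + 5³ = 134
134 → 1³ + 3³ + 4³ = 92
92 → 9³ + 2³ = 737
737 → 7³ + 3³ + 7³ = 713
713 → 7³ + 1³ + 3³ = 371
371 → 3³ + 7³ + 1³ = 371  — 371 already appeared earlier.

371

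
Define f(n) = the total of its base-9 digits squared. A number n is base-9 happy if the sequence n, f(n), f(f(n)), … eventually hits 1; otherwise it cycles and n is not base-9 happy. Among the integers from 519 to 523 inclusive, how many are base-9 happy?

519: 519 → 81 → 1  (reaches 1)
520: 520 → 94 → 18 → 4 → 16 → 50 → 50  (repeats 50)
521: 521 → 109 → 11 → 5 → 25 → 53 → 89 → 65 → 53  (repeats 53)
522: 522 → 52 → 74 → 68 → 74  (repeats 74)
523: 523 → 53 → 89 → 65 → 53  (repeats 53)
base-9 happy: 519

1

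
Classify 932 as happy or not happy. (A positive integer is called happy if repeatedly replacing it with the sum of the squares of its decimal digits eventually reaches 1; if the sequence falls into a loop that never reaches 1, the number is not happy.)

happy

932 → 9² + 3² + 2² = 81 + 9 + 4 = 94
94 → 9² + 4² = 81 + 16 = 97
97 → 9² + 7² = 81 + 49 = 130
130 → 1² + 3² + 0² = 1 + 9 + 0 = 10
10 → 1² + 0² = 1 + 0 = 1  — reached 1.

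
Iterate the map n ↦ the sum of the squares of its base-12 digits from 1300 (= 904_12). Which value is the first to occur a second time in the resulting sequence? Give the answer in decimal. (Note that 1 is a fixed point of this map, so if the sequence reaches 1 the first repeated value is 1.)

1300 = (9,0,4)_12 → 9² + 0² + 4² = 81 + 0 + 16 = 97
97 = (8,1)_12 → 8² + 1² = 64 + 1 = 65
65 = (5,5)_12 → 5² + 5² = 25 + 25 = 50
50 = (4,2)_12 → 4² + 2² = 16 + 4 = 20
20 = (1,8)_12 → 1² + 8² = 1 + 64 = 65  — 65 already appeared earlier.

65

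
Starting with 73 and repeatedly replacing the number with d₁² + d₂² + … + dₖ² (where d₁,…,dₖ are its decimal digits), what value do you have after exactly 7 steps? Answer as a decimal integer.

73 → 7² + 3² = 49 + 9 = 58
58 → 5² + 8² = 25 + 64 = 89
89 → 8² + 9² = 64 + 81 = 145
145 → 1² + 4² + 5² = 1 + 16 + 25 = 42
42 → 4² + 2² = 16 + 4 = 20
20 → 2² + 0² = 4 + 0 = 4
4 → 4² = 16

16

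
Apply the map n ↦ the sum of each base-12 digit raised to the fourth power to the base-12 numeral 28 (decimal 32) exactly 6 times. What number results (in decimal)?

16833

32 = (2,8)_12 → 2⁴ + 8⁴ = 16 + 4096 = 4112
4112 = (2,4,6,8)_12 → 2⁴ + 4⁴ + 6⁴ + 8⁴ = 16 + 256 + 1296 + 4096 = 5664
5664 = (3,3,4,0)_12 → 3⁴ + 3⁴ + 4⁴ + 0⁴ = 81 + 81 + 256 + 0 = 418
418 = (2,10,10)_12 → 2⁴ + 10⁴ + 10⁴ = 16 + 10000 + 10000 = 20016
20016 = (11,7,0,0)_12 → 11⁴ + 7⁴ + 0⁴ + 0⁴ = 14641 + 2401 + 0 + 0 = 17042
17042 = (9,10,4,2)_12 → 9⁴ + 10⁴ + 4⁴ + 2⁴ = 6561 + 10000 + 256 + 16 = 16833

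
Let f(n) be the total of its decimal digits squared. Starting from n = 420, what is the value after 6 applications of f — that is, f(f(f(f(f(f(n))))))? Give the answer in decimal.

420 → 4² + 2² + 0² = 20
20 → 2² + 0² = 4
4 → 4² = 16
16 → 1² + 6² = 37
37 → 3² + 7² = 58
58 → 5² + 8² = 89

89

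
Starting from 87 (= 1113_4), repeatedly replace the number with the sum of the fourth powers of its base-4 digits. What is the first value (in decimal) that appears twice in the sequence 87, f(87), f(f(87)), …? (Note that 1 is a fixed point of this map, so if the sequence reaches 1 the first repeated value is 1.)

3

87 = (1,1,1,3)_4 → 1⁴ + 1⁴ + 1⁴ + 3⁴ = 1 + 1 + 1 + 81 = 84
84 = (1,1,1,0)_4 → 1⁴ + 1⁴ + 1⁴ + 0⁴ = 1 + 1 + 1 + 0 = 3
3 = (3)_4 → 3⁴ = 81
81 = (1,1,0,1)_4 → 1⁴ + 1⁴ + 0⁴ + 1⁴ = 1 + 1 + 0 + 1 = 3  — 3 already appeared earlier.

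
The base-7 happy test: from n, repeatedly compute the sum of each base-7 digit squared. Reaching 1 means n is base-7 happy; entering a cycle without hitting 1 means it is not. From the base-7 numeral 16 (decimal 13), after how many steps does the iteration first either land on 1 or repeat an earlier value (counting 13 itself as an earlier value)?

4

13 = (1,6)_7 → 1² + 6² = 37
37 = (5,2)_7 → 5² + 2² = 29
29 = (4,1)_7 → 4² + 1² = 17
17 = (2,3)_7 → 2² + 3² = 13  — 13 repeats.
That took 4 steps.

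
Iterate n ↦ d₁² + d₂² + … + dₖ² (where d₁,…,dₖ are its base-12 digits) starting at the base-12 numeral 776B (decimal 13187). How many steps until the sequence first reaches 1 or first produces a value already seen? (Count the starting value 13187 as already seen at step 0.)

13187 = (7,7,6,11)_12 → 255
255 = (1,9,3)_12 → 91
91 = (7,7)_12 → 98
98 = (8,2)_12 → 68
68 = (5,8)_12 → 89
89 = (7,5)_12 → 74
74 = (6,2)_12 → 40
40 = (3,4)_12 → 25
25 = (2,1)_12 → 5
5 = (5)_12 → 25  — 25 repeats.
That took 10 steps.

10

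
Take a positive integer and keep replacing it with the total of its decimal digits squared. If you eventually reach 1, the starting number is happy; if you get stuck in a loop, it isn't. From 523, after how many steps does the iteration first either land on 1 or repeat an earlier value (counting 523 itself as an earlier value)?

11

523 → 38
38 → 73
73 → 58
58 → 89
89 → 145
145 → 42
42 → 20
20 → 4
4 → 16
16 → 37
37 → 58  — 58 repeats.
That took 11 steps.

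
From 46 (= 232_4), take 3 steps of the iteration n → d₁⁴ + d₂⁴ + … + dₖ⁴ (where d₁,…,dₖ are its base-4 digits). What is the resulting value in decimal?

83

46 = (2,3,2)_4 → 2⁴ + 3⁴ + 2⁴ = 113
113 = (1,3,0,1)_4 → 1⁴ + 3⁴ + 0⁴ + 1⁴ = 83
83 = (1,1,0,3)_4 → 1⁴ + 1⁴ + 0⁴ + 3⁴ = 83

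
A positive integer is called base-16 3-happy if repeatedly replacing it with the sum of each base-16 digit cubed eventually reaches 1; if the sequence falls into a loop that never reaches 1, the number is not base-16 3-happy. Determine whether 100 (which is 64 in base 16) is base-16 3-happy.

100 = (6,4)_16 → 6³ + 4³ = 216 + 64 = 280
280 = (1,1,8)_16 → 1³ + 1³ + 8³ = 1 + 1 + 512 = 514
514 = (2,0,2)_16 → 2³ + 0³ + 2³ = 8 + 0 + 8 = 16
16 = (1,0)_16 → 1³ + 0³ = 1 + 0 = 1  — reached 1.

base-16 3-happy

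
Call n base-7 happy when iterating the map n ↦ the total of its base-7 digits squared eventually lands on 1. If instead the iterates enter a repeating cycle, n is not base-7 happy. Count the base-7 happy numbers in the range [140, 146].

1

140: 140 → 40 → 50 → 2 → 4 → 16 → 8 → 2  — not base-7 happy
141: 141 → 41 → 61 → 27 → 45 → 45  — not base-7 happy
142: 142 → 44 → 40 → 50 → 2 → 4 → 16 → 8 → 2  — not base-7 happy
143: 143 → 49 → 1  — base-7 happy
144: 144 → 56 → 2 → 4 → 16 → 8 → 2  — not base-7 happy
145: 145 → 65 → 9 → 5 → 25 → 25  — not base-7 happy
146: 146 → 76 → 46 → 52 → 10 → 10  — not base-7 happy
base-7 happy: 143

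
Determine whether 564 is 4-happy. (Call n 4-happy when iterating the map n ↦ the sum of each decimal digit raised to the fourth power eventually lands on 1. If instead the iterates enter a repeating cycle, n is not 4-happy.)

not 4-happy

564 → 5⁴ + 6⁴ + 4⁴ = 2177
2177 → 2⁴ + 1⁴ + 7⁴ + 7⁴ = 4819
4819 → 4⁴ + 8⁴ + 1⁴ + 9⁴ = 10914
10914 → 1⁴ + 0⁴ + 9⁴ + 1⁴ + 4⁴ = 6819
6819 → 6⁴ + 8⁴ + 1⁴ + 9⁴ = 11954
11954 → 1⁴ + 1⁴ + 9⁴ + 5⁴ + 4⁴ = 7444
7444 → 7⁴ + 4⁴ + 4⁴ + 4⁴ = 3169
3169 → 3⁴ + 1⁴ + 6⁴ + 9⁴ = 7939
7939 → 7⁴ + 9⁴ + 3⁴ + 9⁴ = 15604
15604 → 1⁴ + 5⁴ + 6⁴ + 0⁴ + 4⁴ = 2178
2178 → 2⁴ + 1⁴ + 7⁴ + 8⁴ = 6514
6514 → 6⁴ + 5⁴ + 1⁴ + 4⁴ = 2178  — 2178 already seen; the sequence cycles without reaching 1.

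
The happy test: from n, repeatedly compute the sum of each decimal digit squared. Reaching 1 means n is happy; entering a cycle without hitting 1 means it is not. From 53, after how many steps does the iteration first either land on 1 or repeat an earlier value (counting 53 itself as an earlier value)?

13

53 → 5² + 3² = 34
34 → 3² + 4² = 25
25 → 2² + 5² = 29
29 → 2² + 9² = 85
85 → 8² + 5² = 89
89 → 8² + 9² = 145
145 → 1² + 4² + 5² = 42
42 → 4² + 2² = 20
20 → 2² + 0² = 4
4 → 4² = 16
16 → 1² + 6² = 37
37 → 3² + 7² = 58
58 → 5² + 8² = 89  — 89 repeats.
That took 13 steps.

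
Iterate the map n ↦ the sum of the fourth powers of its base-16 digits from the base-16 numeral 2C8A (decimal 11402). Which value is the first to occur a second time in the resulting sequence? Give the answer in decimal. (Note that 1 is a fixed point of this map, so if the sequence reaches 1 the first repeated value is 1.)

1

11402 = (2,12,8,10)_16 → 34848
34848 = (8,8,2,0)_16 → 8208
8208 = (2,0,1,0)_16 → 17
17 = (1,1)_16 → 2
2 = (2)_16 → 16
16 = (1,0)_16 → 1  — reached the fixed point 1.
1 → 1, so 1 is the first repeated value.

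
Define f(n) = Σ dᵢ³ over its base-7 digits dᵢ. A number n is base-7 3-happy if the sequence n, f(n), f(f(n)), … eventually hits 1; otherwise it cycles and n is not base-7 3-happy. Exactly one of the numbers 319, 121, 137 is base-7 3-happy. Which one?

319

319: 319 → 307 → 433 → 343 → 1  — reaches 1 (base-7 3-happy)
121: 121 → 43 → 217 → 91 → 217  — repeats 217 (not base-7 3-happy)
137: 137 → 197 → 65 → 17 → 35 → 125 → 251 → 341 → 557 → 137  — repeats 137 (not base-7 3-happy)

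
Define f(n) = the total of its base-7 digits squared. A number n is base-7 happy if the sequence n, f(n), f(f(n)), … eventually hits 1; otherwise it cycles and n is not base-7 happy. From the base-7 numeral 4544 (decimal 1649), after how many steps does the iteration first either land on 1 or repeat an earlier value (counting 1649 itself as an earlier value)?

1649 = (4,5,4,4)_7 → 73
73 = (1,3,3)_7 → 19
19 = (2,5)_7 → 29
29 = (4,1)_7 → 17
17 = (2,3)_7 → 13
13 = (1,6)_7 → 37
37 = (5,2)_7 → 29  — 29 repeats.
That took 7 steps.

7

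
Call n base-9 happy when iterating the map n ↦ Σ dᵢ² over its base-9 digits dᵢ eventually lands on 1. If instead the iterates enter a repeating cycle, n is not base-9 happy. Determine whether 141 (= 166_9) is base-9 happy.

not base-9 happy

141 = (1,6,6)_9 → 1² + 6² + 6² = 73
73 = (8,1)_9 → 8² + 1² = 65
65 = (7,2)_9 → 7² + 2² = 53
53 = (5,8)_9 → 5² + 8² = 89
89 = (1,0,8)_9 → 1² + 0² + 8² = 65  — 65 already seen; the sequence cycles without reaching 1.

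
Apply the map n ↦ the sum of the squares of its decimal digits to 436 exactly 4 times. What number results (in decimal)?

89

436 → 4² + 3² + 6² = 16 + 9 + 36 = 61
61 → 6² + 1² = 36 + 1 = 37
37 → 3² + 7² = 9 + 49 = 58
58 → 5² + 8² = 25 + 64 = 89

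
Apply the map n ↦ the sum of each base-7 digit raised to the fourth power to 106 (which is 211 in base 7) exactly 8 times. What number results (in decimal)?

106 = (2,1,1)_7 → 2⁴ + 1⁴ + 1⁴ = 16 + 1 + 1 = 18
18 = (2,4)_7 → 2⁴ + 4⁴ = 16 + 256 = 272
272 = (5,3,6)_7 → 5⁴ + 3⁴ + 6⁴ = 625 + 81 + 1296 = 2002
2002 = (5,5,6,0)_7 → 5⁴ + 5⁴ + 6⁴ + 0⁴ = 625 + 625 + 1296 + 0 = 2546
2546 = (1,0,2,6,5)_7 → 1⁴ + 0⁴ + 2⁴ + 6⁴ + 5⁴ = 1 + 0 + 16 + 1296 + 625 = 1938
1938 = (5,4,3,6)_7 → 5⁴ + 4⁴ + 3⁴ + 6⁴ = 625 + 256 + 81 + 1296 = 2258
2258 = (6,4,0,4)_7 → 6⁴ + 4⁴ + 0⁴ + 4⁴ = 1296 + 256 + 0 + 256 = 1808
1808 = (5,1,6,2)_7 → 5⁴ + 1⁴ + 6⁴ + 2⁴ = 625 + 1 + 1296 + 16 = 1938

1938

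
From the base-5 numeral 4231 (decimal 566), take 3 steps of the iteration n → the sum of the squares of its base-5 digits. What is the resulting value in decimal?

566 = (4,2,3,1)_5 → 4² + 2² + 3² + 1² = 16 + 4 + 9 + 1 = 30
30 = (1,1,0)_5 → 1² + 1² + 0² = 1 + 1 + 0 = 2
2 = (2)_5 → 2² = 4

4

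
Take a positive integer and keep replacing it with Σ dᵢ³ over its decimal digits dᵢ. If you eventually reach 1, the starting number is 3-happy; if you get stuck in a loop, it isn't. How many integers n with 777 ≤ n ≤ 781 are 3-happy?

777: 777 → 1029 → 738 → 882 → 1032 → 36 → 243 → 99 → 1458 → 702 → 351 → 153 → 153  (repeats 153)
778: 778 → 1198 → 1243 → 100 → 1  (reaches 1)
779: 779 → 1415 → 191 → 731 → 371 → 371  (repeats 371)
780: 780 → 855 → 762 → 567 → 684 → 792 → 1080 → 513 → 153 → 153  (repeats 153)
781: 781 → 856 → 853 → 664 → 496 → 1009 → 730 → 370 → 370  (repeats 370)
3-happy: 778

1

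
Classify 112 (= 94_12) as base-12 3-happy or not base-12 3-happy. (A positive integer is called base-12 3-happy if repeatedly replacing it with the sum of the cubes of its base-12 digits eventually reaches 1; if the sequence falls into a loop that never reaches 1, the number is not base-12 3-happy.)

112 = (9,4)_12 → 9³ + 4³ = 729 + 64 = 793
793 = (5,6,1)_12 → 5³ + 6³ + 1³ = 125 + 216 + 1 = 342
342 = (2,4,6)_12 → 2³ + 4³ + 6³ = 8 + 64 + 216 = 288
288 = (2,0,0)_12 → 2³ + 0³ + 0³ = 8 + 0 + 0 = 8
8 = (8)_12 → 8³ = 512
512 = (3,6,8)_12 → 3³ + 6³ + 8³ = 27 + 216 + 512 = 755
755 = (5,2,11)_12 → 5³ + 2³ + 11³ = 125 + 8 + 1331 = 1464
1464 = (10,2,0)_12 → 10³ + 2³ + 0³ = 1000 + 8 + 0 = 1008
1008 = (7,0,0)_12 → 7³ + 0³ + 0³ = 343 + 0 + 0 = 343
343 = (2,4,7)_12 → 2³ + 4³ + 7³ = 8 + 64 + 343 = 415
415 = (2,10,7)_12 → 2³ + 10³ + 7³ = 8 + 1000 + 343 = 1351
1351 = (9,4,7)_12 → 9³ + 4³ + 7³ = 729 + 64 + 343 = 1136
1136 = (7,10,8)_12 → 7³ + 10³ + 8³ = 343 + 1000 + 512 = 1855
1855 = (1,0,10,7)_12 → 1³ + 0³ + 10³ + 7³ = 1 + 0 + 1000 + 343 = 1344
1344 = (9,4,0)_12 → 9³ + 4³ + 0³ = 729 + 64 + 0 = 793  — 793 already seen; the sequence cycles without reaching 1.

not base-12 3-happy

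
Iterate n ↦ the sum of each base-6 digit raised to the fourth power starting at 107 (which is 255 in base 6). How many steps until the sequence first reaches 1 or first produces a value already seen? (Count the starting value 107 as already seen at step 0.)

107 = (2,5,5)_6 → 2⁴ + 5⁴ + 5⁴ = 1266
1266 = (5,5,1,0)_6 → 5⁴ + 5⁴ + 1⁴ + 0⁴ = 1251
1251 = (5,4,4,3)_6 → 5⁴ + 4⁴ + 4⁴ + 3⁴ = 1218
1218 = (5,3,5,0)_6 → 5⁴ + 3⁴ + 5⁴ + 0⁴ = 1331
1331 = (1,0,0,5,5)_6 → 1⁴ + 0⁴ + 0⁴ + 5⁴ + 5⁴ = 1251  — 1251 repeats.
That took 5 steps.

5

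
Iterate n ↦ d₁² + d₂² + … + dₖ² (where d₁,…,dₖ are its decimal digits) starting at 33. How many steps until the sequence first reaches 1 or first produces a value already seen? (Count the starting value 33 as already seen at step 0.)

12

33 → 18
18 → 65
65 → 61
61 → 37
37 → 58
58 → 89
89 → 145
145 → 42
42 → 20
20 → 4
4 → 16
16 → 37  — 37 repeats.
That took 12 steps.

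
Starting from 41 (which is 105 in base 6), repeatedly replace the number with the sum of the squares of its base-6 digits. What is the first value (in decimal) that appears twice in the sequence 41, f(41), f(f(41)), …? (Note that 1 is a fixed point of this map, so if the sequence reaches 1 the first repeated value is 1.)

41

41 = (1,0,5)_6 → 1² + 0² + 5² = 26
26 = (4,2)_6 → 4² + 2² = 20
20 = (3,2)_6 → 3² + 2² = 13
13 = (2,1)_6 → 2² + 1² = 5
5 = (5)_6 → 5² = 25
25 = (4,1)_6 → 4² + 1² = 17
17 = (2,5)_6 → 2² + 5² = 29
29 = (4,5)_6 → 4² + 5² = 41  — 41 already appeared earlier.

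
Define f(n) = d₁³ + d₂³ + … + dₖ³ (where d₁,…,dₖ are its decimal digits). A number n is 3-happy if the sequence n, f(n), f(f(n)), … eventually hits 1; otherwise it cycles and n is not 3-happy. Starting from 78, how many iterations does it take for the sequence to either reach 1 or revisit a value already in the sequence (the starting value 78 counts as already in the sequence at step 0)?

9

78 → 7³ + 8³ = 343 + 512 = 855
855 → 8³ + 5³ + 5³ = 512 + 125 + 125 = 762
762 → 7³ + 6³ + 2³ = 343 + 216 + 8 = 567
567 → 5³ + 6³ + 7³ = 125 + 216 + 343 = 684
684 → 6³ + 8³ + 4³ = 216 + 512 + 64 = 792
792 → 7³ + 9³ + 2³ = 343 + 729 + 8 = 1080
1080 → 1³ + 0³ + 8³ + 0³ = 1 + 0 + 512 + 0 = 513
513 → 5³ + 1³ + 3³ = 125 + 1 + 27 = 153
153 → 1³ + 5³ + 3³ = 1 + 125 + 27 = 153  — 153 repeats.
That took 9 steps.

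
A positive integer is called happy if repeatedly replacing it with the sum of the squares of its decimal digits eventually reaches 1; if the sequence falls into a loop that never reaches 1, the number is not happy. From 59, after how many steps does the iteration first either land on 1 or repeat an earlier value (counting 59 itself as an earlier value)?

59 → 5² + 9² = 25 + 81 = 106
106 → 1² + 0² + 6² = 1 + 0 + 36 = 37
37 → 3² + 7² = 9 + 49 = 58
58 → 5² + 8² = 25 + 64 = 89
89 → 8² + 9² = 64 + 81 = 145
145 → 1² + 4² + 5² = 1 + 16 + 25 = 42
42 → 4² + 2² = 16 + 4 = 20
20 → 2² + 0² = 4 + 0 = 4
4 → 4² = 16
16 → 1² + 6² = 1 + 36 = 37  — 37 repeats.
That took 10 steps.

10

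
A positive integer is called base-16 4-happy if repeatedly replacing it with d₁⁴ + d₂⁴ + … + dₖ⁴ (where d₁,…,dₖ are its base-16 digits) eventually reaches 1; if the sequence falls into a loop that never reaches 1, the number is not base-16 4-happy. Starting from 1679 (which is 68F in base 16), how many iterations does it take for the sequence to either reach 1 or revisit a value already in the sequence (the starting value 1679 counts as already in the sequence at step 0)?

15

1679 = (6,8,15)_16 → 6⁴ + 8⁴ + 15⁴ = 1296 + 4096 + 50625 = 56017
56017 = (13,10,13,1)_16 → 13⁴ + 10⁴ + 13⁴ + 1⁴ = 28561 + 10000 + 28561 + 1 = 67123
67123 = (1,0,6,3,3)_16 → 1⁴ + 0⁴ + 6⁴ + 3⁴ + 3⁴ = 1 + 0 + 1296 + 81 + 81 = 1459
1459 = (5,11,3)_16 → 5⁴ + 11⁴ + 3⁴ = 625 + 14641 + 81 = 15347
15347 = (3,11,15,3)_16 → 3⁴ + 11⁴ + 15⁴ + 3⁴ = 81 + 14641 + 50625 + 81 = 65428
65428 = (15,15,9,4)_16 → 15⁴ + 15⁴ + 9⁴ + 4⁴ = 50625 + 50625 + 6561 + 256 = 108067
108067 = (1,10,6,2,3)_16 → 1⁴ + 10⁴ + 6⁴ + 2⁴ + 3⁴ = 1 + 10000 + 1296 + 16 + 81 = 11394
11394 = (2,12,8,2)_16 → 2⁴ + 12⁴ + 8⁴ + 2⁴ = 16 + 20736 + 4096 + 16 = 24864
24864 = (6,1,2,0)_16 → 6⁴ + 1⁴ + 2⁴ + 0⁴ = 1296 + 1 + 16 + 0 = 1313
1313 = (5,2,1)_16 → 5⁴ + 2⁴ + 1⁴ = 625 + 16 + 1 = 642
642 = (2,8,2)_16 → 2⁴ + 8⁴ + 2⁴ = 16 + 4096 + 16 = 4128
4128 = (1,0,2,0)_16 → 1⁴ + 0⁴ + 2⁴ + 0⁴ = 1 + 0 + 16 + 0 = 17
17 = (1,1)_16 → 1⁴ + 1⁴ = 1 + 1 = 2
2 = (2)_16 → 2⁴ = 16
16 = (1,0)_16 → 1⁴ + 0⁴ = 1 + 0 = 1  — reached 1.
That took 15 steps.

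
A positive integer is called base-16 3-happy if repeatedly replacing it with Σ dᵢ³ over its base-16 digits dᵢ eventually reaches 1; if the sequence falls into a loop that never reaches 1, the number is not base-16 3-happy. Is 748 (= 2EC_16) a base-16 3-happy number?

base-16 3-happy

748 = (2,14,12)_16 → 2³ + 14³ + 12³ = 8 + 2744 + 1728 = 4480
4480 = (1,1,8,0)_16 → 1³ + 1³ + 8³ + 0³ = 1 + 1 + 512 + 0 = 514
514 = (2,0,2)_16 → 2³ + 0³ + 2³ = 8 + 0 + 8 = 16
16 = (1,0)_16 → 1³ + 0³ = 1 + 0 = 1  — reached 1.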